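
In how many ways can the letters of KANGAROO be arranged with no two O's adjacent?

There are 8!/(2!·2!) = 10080 arrangements of KANGAROO in total.
If the two O's are adjacent, glue them into one block, leaving 7 items to arrange: (7)!/(2!) = 2520 ways.
Subtracting, 10080 − 2520 = 7560 arrangements keep the O's apart.

7560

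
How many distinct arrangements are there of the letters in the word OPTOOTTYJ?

Letter multiplicities in OPTOOTTYJ: J×1, O×3, P×1, T×3, Y×1.
The number of distinct arrangements is 9!/(3!·3!) = 362880/36 = 10080.

10080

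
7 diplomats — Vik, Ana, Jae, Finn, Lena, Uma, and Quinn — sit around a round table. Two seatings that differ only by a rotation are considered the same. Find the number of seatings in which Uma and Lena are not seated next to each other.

480

All circular seatings of 7 people number (6)! = 720.
Seatings with Uma beside Lena: treat them as a block with 2 internal orders, giving 2 × (5)! = 240.
Subtracting, 720 − 240 = 480.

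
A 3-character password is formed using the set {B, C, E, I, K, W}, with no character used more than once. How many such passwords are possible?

This is a permutation of 3 out of 6: P(6,3) = 6!/3!.
6 × 5 × 4 = 120.

120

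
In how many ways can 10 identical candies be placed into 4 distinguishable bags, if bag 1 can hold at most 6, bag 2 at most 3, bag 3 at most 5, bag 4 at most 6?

128

Without the upper bounds there are C(13,3) = 286 ways to split 10 among 4 bags.
Subtract solutions that violate a single cap (substitute x_i' = x_i − (cap_i+1)): x_1 ≥ 7 gives C(6,3) = 20; x_2 ≥ 4 gives C(9,3) = 84; x_3 ≥ 6 gives C(7,3) = 35; x_4 ≥ 7 gives C(6,3) = 20. Together 159.
Add back pairs where two caps are both exceeded: 0 + 0 + 0 + 1 + 0 + 0 = 1.
By inclusion–exclusion the count is 286 − 159 + 1 = 128.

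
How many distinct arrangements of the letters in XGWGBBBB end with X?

With the last slot taken by X, it remains to arrange the other 7 letters (GWGBBBB).
Those 7 letters have B appearing 4 times and G appearing twice, giving (7)!/(4!·2!) = 105.

105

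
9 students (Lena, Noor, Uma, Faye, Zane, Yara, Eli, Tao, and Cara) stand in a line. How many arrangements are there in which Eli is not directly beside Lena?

There are 9! = 362880 arrangements in all. If Eli and Lena are adjacent, merging them into one block gives 2·(8)! = 80640 arrangements.
Complementary counting: 362880 − 80640 = 282240.

282240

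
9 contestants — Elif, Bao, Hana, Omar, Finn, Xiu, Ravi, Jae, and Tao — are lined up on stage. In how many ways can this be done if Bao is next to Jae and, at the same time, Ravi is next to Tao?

20160

Treat {Bao,Jae} as one block (2 orders) and {Ravi,Tao} as another (2 orders).
That leaves 7 units to arrange: 2 × 2 × 7! = 4 × 5040 = 20160.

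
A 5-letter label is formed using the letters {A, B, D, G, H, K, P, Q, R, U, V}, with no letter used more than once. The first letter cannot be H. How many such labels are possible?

The first letter has 11−1 = 10 choices (anything except H).
The remaining 4 letters are filled from the other 10 symbols without repetition: 10 × 9 × 8 × 7 = 5040.
Total: 10 × 5040 = 50400.

50400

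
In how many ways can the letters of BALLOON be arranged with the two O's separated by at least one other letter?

900

There are 7!/(2!·2!) = 1260 arrangements of BALLOON in total.
If the two O's are adjacent, glue them into one block, leaving 6 items to arrange: (6)!/(2!) = 360 ways.
Subtracting, 1260 − 360 = 900 arrangements keep the O's apart.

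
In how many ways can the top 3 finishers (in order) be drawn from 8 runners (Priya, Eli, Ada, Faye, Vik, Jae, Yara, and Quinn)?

There are 8 choices for 1st place, 7 for 2nd, and 6 for 3rd.
That gives 8 × 7 × 6 = 336.

336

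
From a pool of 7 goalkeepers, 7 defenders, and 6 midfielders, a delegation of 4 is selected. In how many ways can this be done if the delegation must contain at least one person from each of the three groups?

2499

With no constraint there are C(20,4) = 4845 possible selections.
Selections missing a whole group: no goalkeepers → C(13,4) = 715; no defenders → C(13,4) = 715; no midfielders → C(14,4) = 1001.
Add back selections omitting two groups (i.e. drawn from a single group): C(7,4) + C(7,4) + C(6,4) = 85.
By inclusion–exclusion: 4845 − 2431 + 85 = 2499.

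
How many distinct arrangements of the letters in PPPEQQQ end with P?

Fix P in the last position and arrange the remaining 6 letters.
Those 6 letters have P appearing twice and Q appearing 3 times, giving (6)!/(3!·2!) = 60.

60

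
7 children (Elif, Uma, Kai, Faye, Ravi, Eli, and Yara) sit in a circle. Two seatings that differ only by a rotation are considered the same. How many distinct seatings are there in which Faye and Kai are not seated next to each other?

480

All circular seatings of 7 people number (6)! = 720.
Seatings with Faye beside Kai: treat them as a block with 2 internal orders, giving 2 × (5)! = 240.
Subtracting, 720 − 240 = 480.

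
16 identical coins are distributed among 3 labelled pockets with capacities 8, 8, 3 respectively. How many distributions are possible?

Without the upper bounds there are C(18,2) = 153 ways to split 16 among 3 pockets.
Subtract solutions that violate a single cap (substitute x_i' = x_i − (cap_i+1)): x_1 ≥ 9 gives C(9,2) = 36; x_2 ≥ 9 gives C(9,2) = 36; x_3 ≥ 4 gives C(14,2) = 91. Together 163.
Add back pairs where two caps are both exceeded: 0 + 10 + 10 = 20.
By inclusion–exclusion the count is 153 − 163 + 20 = 10.

10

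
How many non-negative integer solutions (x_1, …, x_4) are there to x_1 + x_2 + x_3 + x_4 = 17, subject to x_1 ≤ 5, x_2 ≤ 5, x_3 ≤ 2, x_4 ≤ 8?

Ignoring the caps, the number of non-negative solutions to x_1+…+x_4 = 17 is C(20,3) = 1140.
Subtract solutions that violate a single cap (substitute x_i' = x_i − (cap_i+1)): x_1 ≥ 6 gives C(14,3) = 364; x_2 ≥ 6 gives C(14,3) = 364; x_3 ≥ 3 gives C(17,3) = 680; x_4 ≥ 9 gives C(11,3) = 165. Together 1573.
Add back pairs where two caps are both exceeded: 56 + 165 + 10 + 165 + 10 + 56 = 462.
Subtract triples: 10 + 0 + 0 + 0 = 10.
By inclusion–exclusion the count is 1140 − 1573 + 462 − 10 = 19.

19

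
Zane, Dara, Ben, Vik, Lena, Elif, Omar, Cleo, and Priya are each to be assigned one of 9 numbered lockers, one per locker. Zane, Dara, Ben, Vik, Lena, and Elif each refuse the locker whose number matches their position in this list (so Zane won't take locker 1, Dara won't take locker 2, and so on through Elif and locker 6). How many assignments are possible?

183822

Let Aᵢ (for 1 ≤ i ≤ 6) be the placements that put person i in their forbidden locker. Any j of these fix j positions, leaving (9−j)! ways to fill the rest, and there are C(6,j) ways to pick which j.
By inclusion–exclusion, the number of valid placements is Σ_{j=0}^{6} (−1)^j C(6,j)·(9−j)!.
Computing: 362880 − 241920 + 75600 − 14400 + 1800 − 144 + 6 = 183822.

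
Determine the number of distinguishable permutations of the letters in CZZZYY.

The 6 letters of CZZZYY have repeats: Y appearing twice and Z appearing 3 times.
The number of distinct arrangements is 6!/(3!·2!) = 720/12 = 60.

60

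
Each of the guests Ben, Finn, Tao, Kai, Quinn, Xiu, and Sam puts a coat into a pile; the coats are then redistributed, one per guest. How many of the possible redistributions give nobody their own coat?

1854

Let Aᵢ be the assignments in which guest i gets their own coat. We want the size of the complement of A₁∪…∪A_7.
By inclusion–exclusion this is Σ_{j=0}^{7} (−1)^j C(7,j)·(7−j)!.
Computing: 5040 − 5040 + 2520 − 840 + 210 − 42 + 7 − 1 = 1854.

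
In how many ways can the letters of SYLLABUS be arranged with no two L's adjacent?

There are 8!/(2!·2!) = 10080 arrangements of SYLLABUS in total.
If the two L's are adjacent, glue them into one block, leaving 7 items to arrange: (7)!/(2!) = 2520 ways.
Subtracting, 10080 − 2520 = 7560 arrangements keep the L's apart.

7560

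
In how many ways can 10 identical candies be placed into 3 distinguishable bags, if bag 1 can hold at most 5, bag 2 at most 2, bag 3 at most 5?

6

Without the upper bounds there are C(12,2) = 66 ways to split 10 among 3 bags.
Subtract solutions that violate a single cap (substitute x_i' = x_i − (cap_i+1)): x_1 ≥ 6 gives C(6,2) = 15; x_2 ≥ 3 gives C(9,2) = 36; x_3 ≥ 6 gives C(6,2) = 15. Together 66.
Add back pairs where two caps are both exceeded: 3 + 0 + 3 = 6.
By inclusion–exclusion the count is 66 − 66 + 6 = 6.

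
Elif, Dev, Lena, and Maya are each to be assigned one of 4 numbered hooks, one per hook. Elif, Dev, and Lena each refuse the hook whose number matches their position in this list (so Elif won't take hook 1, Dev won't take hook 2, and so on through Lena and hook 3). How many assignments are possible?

Let Aᵢ (for i ∈ {1, 2, 3}) be the placements that put person i in their forbidden hook. Any j of these fix j positions, leaving (4−j)! ways to fill the rest, and there are C(3,j) ways to pick which j.
By inclusion–exclusion, the number of valid placements is Σ_{j=0}^{3} (−1)^j C(3,j)·(4−j)!.
Computing: 24 − 18 + 6 − 1 = 11.

11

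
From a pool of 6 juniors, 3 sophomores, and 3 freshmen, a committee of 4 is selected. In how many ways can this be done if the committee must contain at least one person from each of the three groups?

Unrestricted: C(12,4) = 495 ways to pick any 4 of the 12.
Selections missing a whole group: no juniors → C(6,4) = 15; no sophomores → C(9,4) = 126; no freshmen → C(9,4) = 126.
Add back selections omitting two groups (i.e. drawn from a single group): C(6,4) + C(3,4) + C(3,4) = 15.
By inclusion–exclusion: 495 − 267 + 15 = 243.

243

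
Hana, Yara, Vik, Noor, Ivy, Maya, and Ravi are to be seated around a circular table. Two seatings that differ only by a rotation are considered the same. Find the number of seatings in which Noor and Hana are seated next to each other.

Glue Noor and Hana into a block (2 internal orders). Seating 6 units around a circle gives (5)! arrangements.
So 2 × (5)! = 2 × 120 = 240.

240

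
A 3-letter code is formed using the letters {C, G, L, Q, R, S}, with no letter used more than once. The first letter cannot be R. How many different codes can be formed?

The first letter has 6−1 = 5 choices (anything except R).
The remaining 2 letters are filled from the other 5 symbols without repetition: 5 × 4 = 20.
Total: 5 × 20 = 100.

100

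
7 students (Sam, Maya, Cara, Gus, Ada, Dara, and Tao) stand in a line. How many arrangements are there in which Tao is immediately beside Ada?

1440

Place the 5 others and the Tao-Ada pair as 6 objects in a line; the pair has 2 internal arrangements.
So the count is 2·(6)! = 1440.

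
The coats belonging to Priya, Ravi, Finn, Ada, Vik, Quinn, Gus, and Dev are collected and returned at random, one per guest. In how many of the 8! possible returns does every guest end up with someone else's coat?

14833

This is the derangement count D_8: permutations of 8 items with no fixed point.
By inclusion–exclusion this is Σ_{j=0}^{8} (−1)^j C(8,j)·(8−j)!.
Computing: 40320 − 40320 + 20160 − 6720 + 1680 − 336 + 56 − 8 + 1 = 14833.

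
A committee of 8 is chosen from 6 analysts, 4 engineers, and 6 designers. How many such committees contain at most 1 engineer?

Split by how many engineers are chosen (0 through 1).
Sum: C(4,0)·C(12,8) + C(4,1)·C(12,7) = 495 + 3168 = 3663.

3663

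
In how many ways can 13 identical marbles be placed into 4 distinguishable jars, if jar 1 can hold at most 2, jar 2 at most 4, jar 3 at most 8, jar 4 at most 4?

Ignoring the caps, the number of non-negative solutions to x_1+…+x_4 = 13 is C(16,3) = 560.
Subtract solutions that violate a single cap (substitute x_i' = x_i − (cap_i+1)): x_1 ≥ 3 gives C(13,3) = 286; x_2 ≥ 5 gives C(11,3) = 165; x_3 ≥ 9 gives C(7,3) = 35; x_4 ≥ 5 gives C(11,3) = 165. Together 651.
Add back pairs where two caps are both exceeded: 56 + 4 + 56 + 0 + 20 + 0 = 136.
Subtract triples: 0 + 1 + 0 + 0 = 1.
By inclusion–exclusion the count is 560 − 651 + 136 − 1 = 44.

44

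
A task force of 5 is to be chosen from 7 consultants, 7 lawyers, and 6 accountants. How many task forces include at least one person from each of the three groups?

10976

Total 5-person selections from all 20: C(20,5) = 15504.
Selections missing a whole group: no consultants → C(13,5) = 1287; no lawyers → C(13,5) = 1287; no accountants → C(14,5) = 2002.
Add back selections omitting two groups (i.e. drawn from a single group): C(7,5) + C(7,5) + C(6,5) = 48.
By inclusion–exclusion: 15504 − 4576 + 48 = 10976.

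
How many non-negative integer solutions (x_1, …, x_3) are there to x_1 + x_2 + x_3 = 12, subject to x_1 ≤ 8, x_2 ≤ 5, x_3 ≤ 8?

43

By stars and bars, unrestricted non-negative solutions to x_1+…+x_3 = 12 number C(12+2,2) = 91.
Subtract solutions that violate a single cap (substitute x_i' = x_i − (cap_i+1)): x_1 ≥ 9 gives C(5,2) = 10; x_2 ≥ 6 gives C(8,2) = 28; x_3 ≥ 9 gives C(5,2) = 10. Together 48.
No two caps can be exceeded simultaneously, so the pair terms are all 0.
By inclusion–exclusion the count is 91 − 48 + 0 = 43.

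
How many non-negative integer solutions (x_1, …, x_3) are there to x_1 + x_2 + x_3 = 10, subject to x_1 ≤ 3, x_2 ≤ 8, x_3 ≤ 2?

Ignoring the caps, the number of non-negative solutions to x_1+…+x_3 = 10 is C(12,2) = 66.
Subtract solutions that violate a single cap (substitute x_i' = x_i − (cap_i+1)): x_1 ≥ 4 gives C(8,2) = 28; x_2 ≥ 9 gives C(3,2) = 3; x_3 ≥ 3 gives C(9,2) = 36. Together 67.
Add back pairs where two caps are both exceeded: 0 + 10 + 0 = 10.
By inclusion–exclusion the count is 66 − 67 + 10 = 9.

9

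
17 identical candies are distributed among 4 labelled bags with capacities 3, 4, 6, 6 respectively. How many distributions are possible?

10

Ignoring the caps, the number of non-negative solutions to x_1+…+x_4 = 17 is C(20,3) = 1140.
Subtract solutions that violate a single cap (substitute x_i' = x_i − (cap_i+1)): x_1 ≥ 4 gives C(16,3) = 560; x_2 ≥ 5 gives C(15,3) = 455; x_3 ≥ 7 gives C(13,3) = 286; x_4 ≥ 7 gives C(13,3) = 286. Together 1587.
Add back pairs where two caps are both exceeded: 165 + 84 + 84 + 56 + 56 + 20 = 465.
Subtract triples: 4 + 4 + 0 + 0 = 8.
By inclusion–exclusion the count is 1140 − 1587 + 465 − 8 = 10.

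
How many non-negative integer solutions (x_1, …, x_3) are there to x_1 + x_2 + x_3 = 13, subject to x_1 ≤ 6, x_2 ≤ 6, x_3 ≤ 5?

15

Ignoring the caps, the number of non-negative solutions to x_1+…+x_3 = 13 is C(15,2) = 105.
Subtract solutions that violate a single cap (substitute x_i' = x_i − (cap_i+1)): x_1 ≥ 7 gives C(8,2) = 28; x_2 ≥ 7 gives C(8,2) = 28; x_3 ≥ 6 gives C(9,2) = 36. Together 92.
Add back pairs where two caps are both exceeded: 0 + 1 + 1 = 2.
By inclusion–exclusion the count is 105 − 92 + 2 = 15.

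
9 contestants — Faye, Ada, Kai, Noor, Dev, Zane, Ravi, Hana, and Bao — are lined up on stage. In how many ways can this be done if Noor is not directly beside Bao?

There are 9! = 362880 arrangements in all. If Noor and Bao are adjacent, merging them into one block gives 2·(8)! = 80640 arrangements.
Complementary counting: 362880 − 80640 = 282240.

282240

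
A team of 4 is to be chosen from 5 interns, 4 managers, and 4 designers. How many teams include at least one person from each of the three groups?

Total 4-person selections from all 13: C(13,4) = 715.
Selections missing a whole group: no interns → C(8,4) = 70; no managers → C(9,4) = 126; no designers → C(9,4) = 126.
Add back selections omitting two groups (i.e. drawn from a single group): C(5,4) + C(4,4) + C(4,4) = 7.
By inclusion–exclusion: 715 − 322 + 7 = 400.

400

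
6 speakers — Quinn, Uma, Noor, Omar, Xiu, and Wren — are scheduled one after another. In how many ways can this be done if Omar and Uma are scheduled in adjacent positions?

240

Place the 4 others and the Omar-Uma pair as 5 objects in a line; the pair has 2 internal arrangements.
So the count is 2·(5)! = 240.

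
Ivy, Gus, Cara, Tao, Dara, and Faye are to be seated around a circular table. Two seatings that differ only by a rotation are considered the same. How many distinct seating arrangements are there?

120

Seat Ivy anywhere (absorbing the rotational symmetry), then permute the other 5: (5)! = 120.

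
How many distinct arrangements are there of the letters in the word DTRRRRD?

105

The 7 letters of DTRRRRD have repeats: D appearing twice and R appearing 4 times.
The number of distinct arrangements is 7!/(4!·2!) = 5040/48 = 105.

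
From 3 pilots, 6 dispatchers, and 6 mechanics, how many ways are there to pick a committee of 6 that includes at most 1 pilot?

3300

Split by how many pilots are chosen (0 through 1).
Sum: C(3,0)·C(12,6) + C(3,1)·C(12,5) = 924 + 2376 = 3300.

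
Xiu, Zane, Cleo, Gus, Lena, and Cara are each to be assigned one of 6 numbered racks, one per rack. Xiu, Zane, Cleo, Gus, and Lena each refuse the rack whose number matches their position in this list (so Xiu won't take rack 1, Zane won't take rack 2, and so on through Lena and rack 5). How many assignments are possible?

309

Let Aᵢ (for 1 ≤ i ≤ 5) be the placements that put person i in their forbidden rack. Any j of these fix j positions, leaving (6−j)! ways to fill the rest, and there are C(5,j) ways to pick which j.
By inclusion–exclusion, the number of valid placements is Σ_{j=0}^{5} (−1)^j C(5,j)·(6−j)!.
Computing: 720 − 600 + 240 − 60 + 10 − 1 = 309.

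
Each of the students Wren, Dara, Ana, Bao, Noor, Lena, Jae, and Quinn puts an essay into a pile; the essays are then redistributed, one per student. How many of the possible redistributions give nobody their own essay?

14833

Let Aᵢ be the assignments in which student i gets their own essay. We want the size of the complement of A₁∪…∪A_8.
By inclusion–exclusion this is Σ_{j=0}^{8} (−1)^j C(8,j)·(8−j)!.
Computing: 40320 − 40320 + 20160 − 6720 + 1680 − 336 + 56 − 8 + 1 = 14833.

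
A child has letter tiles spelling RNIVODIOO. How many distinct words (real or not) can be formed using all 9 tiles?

Letter multiplicities in RNIVODIOO: D×1, I×2, N×1, O×3, R×1, V×1.
The number of distinct arrangements is 9!/(3!·2!) = 362880/12 = 30240.

30240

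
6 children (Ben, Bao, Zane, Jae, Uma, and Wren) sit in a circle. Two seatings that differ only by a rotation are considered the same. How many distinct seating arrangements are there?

Around a circle, 6 distinct people have 6!/6 = (5)! = 120 rotationally distinct seatings.

120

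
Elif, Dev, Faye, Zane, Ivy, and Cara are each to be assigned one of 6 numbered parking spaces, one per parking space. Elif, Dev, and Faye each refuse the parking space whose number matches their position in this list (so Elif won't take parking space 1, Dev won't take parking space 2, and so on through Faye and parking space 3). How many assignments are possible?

426

Let Aᵢ (for i ∈ {1, 2, 3}) be the placements that put person i in their forbidden parking space. Any j of these fix j positions, leaving (6−j)! ways to fill the rest, and there are C(3,j) ways to pick which j.
By inclusion–exclusion, the number of valid placements is Σ_{j=0}^{3} (−1)^j C(3,j)·(6−j)!.
Computing: 720 − 360 + 72 − 6 = 426.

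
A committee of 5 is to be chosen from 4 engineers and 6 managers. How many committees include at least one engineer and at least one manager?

Total 5-person selections from all 10: C(10,5) = 252.
Selections missing a whole group: no engineers → C(6,5) = 6; no managers → C(4,5) = 0.
Both groups omitted at once is impossible, so 252 − 6 = 246.

246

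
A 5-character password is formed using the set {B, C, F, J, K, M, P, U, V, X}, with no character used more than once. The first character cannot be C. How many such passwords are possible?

27216

The first character has 10−1 = 9 choices (anything except C).
The remaining 4 characters are filled from the other 9 symbols without repetition: 9 × 8 × 7 × 6 = 3024.
Total: 9 × 3024 = 27216.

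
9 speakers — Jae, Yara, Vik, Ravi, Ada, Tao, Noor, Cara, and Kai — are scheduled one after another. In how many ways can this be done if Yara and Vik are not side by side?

282240

Of the 9! = 362880 arrangements, those with Yara and Vik adjacent number 2 × 8! = 80640 (treat the pair as a block with 2 internal orders).
Complementary counting: 362880 − 80640 = 282240.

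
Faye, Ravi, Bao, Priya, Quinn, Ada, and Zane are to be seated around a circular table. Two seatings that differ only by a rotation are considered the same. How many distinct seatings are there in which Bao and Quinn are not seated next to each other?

Without the restriction there are (6)! = 720 seatings.
Those with Bao next to Quinn: fuse the pair into one unit and seat 6 units around a circle — 2·(5)! = 240.
Subtracting, 720 − 240 = 480.

480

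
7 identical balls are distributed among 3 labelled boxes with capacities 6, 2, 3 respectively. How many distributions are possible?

11

Ignoring the caps, the number of non-negative solutions to x_1+…+x_3 = 7 is C(9,2) = 36.
Subtract solutions that violate a single cap (substitute x_i' = x_i − (cap_i+1)): x_1 ≥ 7 gives C(2,2) = 1; x_2 ≥ 3 gives C(6,2) = 15; x_3 ≥ 4 gives C(5,2) = 10. Together 26.
Add back pairs where two caps are both exceeded: 0 + 0 + 1 = 1.
By inclusion–exclusion the count is 36 − 26 + 1 = 11.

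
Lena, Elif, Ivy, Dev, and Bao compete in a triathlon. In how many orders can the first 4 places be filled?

There are 5 choices for 1st place, 4 for 2nd, and so on down to 2 for position 4.
That gives 5 × 4 × 3 × 2 = 120.

120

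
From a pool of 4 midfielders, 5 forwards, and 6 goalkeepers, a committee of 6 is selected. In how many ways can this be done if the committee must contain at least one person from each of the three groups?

4250

With no constraint there are C(15,6) = 5005 possible selections.
Selections missing a whole group: no midfielders → C(11,6) = 462; no forwards → C(10,6) = 210; no goalkeepers → C(9,6) = 84.
Add back selections omitting two groups (i.e. drawn from a single group): C(4,6) + C(5,6) + C(6,6) = 1.
By inclusion–exclusion: 5005 − 756 + 1 = 4250.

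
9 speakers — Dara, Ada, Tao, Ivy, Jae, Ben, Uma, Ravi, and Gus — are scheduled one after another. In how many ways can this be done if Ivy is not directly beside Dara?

282240

There are 9! = 362880 arrangements in all. If Ivy and Dara are adjacent, merging them into one block gives 2·(8)! = 80640 arrangements.
Complementary counting: 362880 − 80640 = 282240.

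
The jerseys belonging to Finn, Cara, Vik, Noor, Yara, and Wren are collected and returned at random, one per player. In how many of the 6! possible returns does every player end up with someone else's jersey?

This is the derangement count D_6: permutations of 6 items with no fixed point.
By inclusion–exclusion this is Σ_{j=0}^{6} (−1)^j C(6,j)·(6−j)!.
Computing: 720 − 720 + 360 − 120 + 30 − 6 + 1 = 265.

265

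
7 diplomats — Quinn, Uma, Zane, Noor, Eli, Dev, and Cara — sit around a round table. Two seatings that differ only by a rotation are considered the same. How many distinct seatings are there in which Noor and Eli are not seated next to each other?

480

Without the restriction there are (6)! = 720 seatings.
Seatings with Noor beside Eli: treat them as a block with 2 internal orders, giving 2 × (5)! = 240.
Subtracting, 720 − 240 = 480.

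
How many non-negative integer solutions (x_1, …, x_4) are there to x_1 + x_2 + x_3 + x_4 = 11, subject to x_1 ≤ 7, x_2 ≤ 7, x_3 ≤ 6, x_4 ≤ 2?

130

Ignoring the caps, the number of non-negative solutions to x_1+…+x_4 = 11 is C(14,3) = 364.
Subtract solutions that violate a single cap (substitute x_i' = x_i − (cap_i+1)): x_1 ≥ 8 gives C(6,3) = 20; x_2 ≥ 8 gives C(6,3) = 20; x_3 ≥ 7 gives C(7,3) = 35; x_4 ≥ 3 gives C(11,3) = 165. Together 240.
Add back pairs where two caps are both exceeded: 0 + 0 + 1 + 0 + 1 + 4 = 6.
By inclusion–exclusion the count is 364 − 240 + 6 = 130.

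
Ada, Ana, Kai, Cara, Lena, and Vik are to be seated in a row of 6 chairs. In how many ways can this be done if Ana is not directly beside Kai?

480

There are 6! = 720 arrangements in all. If Ana and Kai are adjacent, merging them into one block gives 2·(5)! = 240 arrangements.
So 720 − 240 = 480 arrangements keep them apart.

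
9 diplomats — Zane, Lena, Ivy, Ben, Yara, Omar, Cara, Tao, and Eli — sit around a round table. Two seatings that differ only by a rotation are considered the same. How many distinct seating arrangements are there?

40320

Seat Zane anywhere (absorbing the rotational symmetry), then permute the other 8: (8)! = 40320.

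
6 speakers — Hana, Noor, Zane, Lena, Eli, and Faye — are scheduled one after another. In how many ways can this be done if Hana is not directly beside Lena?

480

Of the 6! = 720 arrangements, those with Hana and Lena adjacent number 2 × 5! = 240 (treat the pair as a block with 2 internal orders).
Complementary counting: 720 − 240 = 480.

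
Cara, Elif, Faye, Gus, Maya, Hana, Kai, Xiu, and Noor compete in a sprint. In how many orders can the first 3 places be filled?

There are 9 choices for 1st place, 8 for 2nd, and 7 for 3rd.
That gives 9 × 8 × 7 = 504.

504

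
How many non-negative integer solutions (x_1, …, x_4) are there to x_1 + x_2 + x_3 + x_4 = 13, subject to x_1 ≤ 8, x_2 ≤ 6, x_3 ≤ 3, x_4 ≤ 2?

54

Ignoring the caps, the number of non-negative solutions to x_1+…+x_4 = 13 is C(16,3) = 560.
Subtract solutions that violate a single cap (substitute x_i' = x_i − (cap_i+1)): x_1 ≥ 9 gives C(7,3) = 35; x_2 ≥ 7 gives C(9,3) = 84; x_3 ≥ 4 gives C(12,3) = 220; x_4 ≥ 3 gives C(13,3) = 286. Together 625.
Add back pairs where two caps are both exceeded: 0 + 1 + 4 + 10 + 20 + 84 = 119.
By inclusion–exclusion the count is 560 − 625 + 119 = 54.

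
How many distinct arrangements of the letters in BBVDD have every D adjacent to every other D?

Treat the 2 copies of D as a single block. The multiset to arrange is then {DD, B, B, V}, 4 items in all.
That gives (4)!/(2!) = 12 arrangements.

12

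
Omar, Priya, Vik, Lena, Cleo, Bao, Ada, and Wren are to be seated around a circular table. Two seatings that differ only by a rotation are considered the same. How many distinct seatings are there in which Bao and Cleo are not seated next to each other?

3600

All circular seatings of 8 people number (7)! = 5040.
Those with Bao next to Cleo: fuse the pair into one unit and seat 7 units around a circle — 2·(6)! = 1440.
Subtracting, 5040 − 1440 = 3600.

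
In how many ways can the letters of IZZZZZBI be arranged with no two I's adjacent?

126

Total arrangements of IZZZZZBI: 8!/(5!·2!) = 168.
If the two I's are adjacent, glue them into one block, leaving 7 items to arrange: (7)!/(5!) = 42 ways.
Subtracting, 168 − 42 = 126 arrangements keep the I's apart.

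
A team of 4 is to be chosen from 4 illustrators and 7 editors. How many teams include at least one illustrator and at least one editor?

Unrestricted: C(11,4) = 330 ways to pick any 4 of the 11.
Subtract selections that omit an entire group: no illustrators → C(7,4) = 35; no editors → C(4,4) = 1.
Both groups omitted at once is impossible, so 330 − 36 = 294.

294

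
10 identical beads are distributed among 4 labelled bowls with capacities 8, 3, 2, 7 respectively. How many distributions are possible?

88

By stars and bars, unrestricted non-negative solutions to x_1+…+x_4 = 10 number C(10+3,3) = 286.
Subtract solutions that violate a single cap (substitute x_i' = x_i − (cap_i+1)): x_1 ≥ 9 gives C(4,3) = 4; x_2 ≥ 4 gives C(9,3) = 84; x_3 ≥ 3 gives C(10,3) = 120; x_4 ≥ 8 gives C(5,3) = 10. Together 218.
Add back pairs where two caps are both exceeded: 0 + 0 + 0 + 20 + 0 + 0 = 20.
By inclusion–exclusion the count is 286 − 218 + 20 = 88.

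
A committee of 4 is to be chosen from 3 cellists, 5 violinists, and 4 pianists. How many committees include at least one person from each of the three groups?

270

Total 4-person selections from all 12: C(12,4) = 495.
Selections missing a whole group: no cellists → C(9,4) = 126; no violinists → C(7,4) = 35; no pianists → C(8,4) = 70.
Add back selections omitting two groups (i.e. drawn from a single group): C(3,4) + C(5,4) + C(4,4) = 6.
By inclusion–exclusion: 495 − 231 + 6 = 270.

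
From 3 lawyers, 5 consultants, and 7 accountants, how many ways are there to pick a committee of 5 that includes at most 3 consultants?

2952

Split by how many consultants are chosen (0 through 3).
Sum: C(5,0)·C(10,5) + C(5,1)·C(10,4) + C(5,2)·C(10,3) + C(5,3)·C(10,2) = 252 + 1050 + 1200 + 450 = 2952.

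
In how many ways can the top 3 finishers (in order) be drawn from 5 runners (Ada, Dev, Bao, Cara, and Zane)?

60

This is an ordered selection of 3 from 5: P(5,3).
That gives 5 × 4 × 3 = 60.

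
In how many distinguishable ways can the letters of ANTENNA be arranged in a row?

The 7 letters of ANTENNA have repeats: A appearing twice and N appearing 3 times.
Dividing 7! = 5040 by 3!·2! = 12 for the repeated letters gives 420.

420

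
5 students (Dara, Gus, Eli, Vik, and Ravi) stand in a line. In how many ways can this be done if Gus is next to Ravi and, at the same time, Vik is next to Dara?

24

Treat {Gus,Ravi} as one block (2 orders) and {Vik,Dara} as another (2 orders).
That leaves 3 units to arrange: 2 × 2 × 3! = 4 × 6 = 24.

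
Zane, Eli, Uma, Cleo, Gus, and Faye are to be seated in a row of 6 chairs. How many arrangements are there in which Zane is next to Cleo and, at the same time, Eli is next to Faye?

96

Treat {Zane,Cleo} as one block (2 orders) and {Eli,Faye} as another (2 orders).
That leaves 4 units to arrange: 2 × 2 × 4! = 4 × 24 = 96.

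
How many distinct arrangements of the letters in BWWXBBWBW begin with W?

With the first slot taken by W, it remains to arrange the other 8 letters (BWXBBWBW).
Those 8 letters have B appearing 4 times and W appearing 3 times, giving (8)!/(4!·3!) = 280.

280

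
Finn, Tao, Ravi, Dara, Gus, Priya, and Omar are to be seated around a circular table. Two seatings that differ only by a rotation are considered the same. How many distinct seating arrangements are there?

Seat Finn anywhere (absorbing the rotational symmetry), then permute the other 6: (6)! = 720.

720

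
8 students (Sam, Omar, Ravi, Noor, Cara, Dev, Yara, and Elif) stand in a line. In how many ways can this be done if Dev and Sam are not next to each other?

30240

There are 8! = 40320 arrangements in all. If Dev and Sam are adjacent, merging them into one block gives 2·(7)! = 10080 arrangements.
Complementary counting: 40320 − 10080 = 30240.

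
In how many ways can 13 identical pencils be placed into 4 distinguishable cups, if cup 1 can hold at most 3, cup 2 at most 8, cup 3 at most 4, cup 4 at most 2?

30

Ignoring the caps, the number of non-negative solutions to x_1+…+x_4 = 13 is C(16,3) = 560.
Subtract solutions that violate a single cap (substitute x_i' = x_i − (cap_i+1)): x_1 ≥ 4 gives C(12,3) = 220; x_2 ≥ 9 gives C(7,3) = 35; x_3 ≥ 5 gives C(11,3) = 165; x_4 ≥ 3 gives C(13,3) = 286. Together 706.
Add back pairs where two caps are both exceeded: 1 + 35 + 84 + 0 + 4 + 56 = 180.
Subtract triples: 0 + 0 + 4 + 0 = 4.
By inclusion–exclusion the count is 560 − 706 + 180 − 4 = 30.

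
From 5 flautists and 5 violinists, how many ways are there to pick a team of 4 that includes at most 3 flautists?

Split by how many flautists are chosen (0 through 3).
Sum: C(5,0)·C(5,4) + C(5,1)·C(5,3) + C(5,2)·C(5,2) + C(5,3)·C(5,1) = 5 + 50 + 100 + 50 = 205.

205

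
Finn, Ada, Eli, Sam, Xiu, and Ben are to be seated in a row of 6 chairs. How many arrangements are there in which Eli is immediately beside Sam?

240

Treat {Eli, Sam} as a single unit. There are 5 units to order, and the pair itself can be ordered 2 ways.
That gives 2 × 5! = 2 × 120 = 240.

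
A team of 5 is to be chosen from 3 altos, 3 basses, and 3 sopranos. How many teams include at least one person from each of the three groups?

108

Unrestricted: C(9,5) = 126 ways to pick any 5 of the 9.
Selections missing a whole group: no altos → C(6,5) = 6; no basses → C(6,5) = 6; no sopranos → C(6,5) = 6.
Add back selections omitting two groups (i.e. drawn from a single group): C(3,5) + C(3,5) + C(3,5) = 0.
By inclusion–exclusion: 126 − 18 + 0 = 108.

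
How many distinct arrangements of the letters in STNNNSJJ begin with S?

With the first slot taken by S, it remains to arrange the other 7 letters (TNNNSJJ).
Those 7 letters have J appearing twice and N appearing 3 times, giving (7)!/(3!·2!) = 420.

420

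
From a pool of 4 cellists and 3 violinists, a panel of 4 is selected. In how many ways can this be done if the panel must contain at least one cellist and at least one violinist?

34

Total 4-person selections from all 7: C(7,4) = 35.
Selections missing a whole group: no cellists → C(3,4) = 0; no violinists → C(4,4) = 1.
Both groups omitted at once is impossible, so 35 − 1 = 34.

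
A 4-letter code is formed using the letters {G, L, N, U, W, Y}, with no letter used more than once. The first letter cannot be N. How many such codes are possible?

The first letter has 6−1 = 5 choices (anything except N).
The remaining 3 letters are filled from the other 5 symbols without repetition: 5 × 4 × 3 = 60.
Total: 5 × 60 = 300.

300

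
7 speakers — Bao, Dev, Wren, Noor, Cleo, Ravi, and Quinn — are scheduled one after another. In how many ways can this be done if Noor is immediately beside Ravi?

Place the 5 others and the Noor-Ravi pair as 6 objects in a line; the pair has 2 internal arrangements.
That gives 2 × 6! = 2 × 720 = 1440.

1440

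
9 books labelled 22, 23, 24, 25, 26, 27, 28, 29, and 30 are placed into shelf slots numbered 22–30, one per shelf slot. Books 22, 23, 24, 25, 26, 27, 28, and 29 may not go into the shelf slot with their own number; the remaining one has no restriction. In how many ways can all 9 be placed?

148329

Let Aᵢ (for 22 ≤ i ≤ 29) be the placements that put book i in its forbidden shelf slot. Any j of these fix j positions, leaving (9−j)! ways to fill the rest, and there are C(8,j) ways to pick which j.
By inclusion–exclusion, the number of valid placements is Σ_{j=0}^{8} (−1)^j C(8,j)·(9−j)!.
Computing: 362880 − 322560 + 141120 − 40320 + 8400 − 1344 + 168 − 16 + 1 = 148329.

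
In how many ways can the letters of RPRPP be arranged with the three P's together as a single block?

3

Treat the 3 copies of P as a single block. The multiset to arrange is then {PPP, R, R}, 3 items in all.
That gives (3)!/(2!) = 3 arrangements.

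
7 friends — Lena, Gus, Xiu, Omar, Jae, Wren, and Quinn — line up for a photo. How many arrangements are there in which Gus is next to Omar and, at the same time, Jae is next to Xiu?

480

Treat {Gus,Omar} as one block (2 orders) and {Jae,Xiu} as another (2 orders).
That leaves 5 units to arrange: 2 × 2 × 5! = 4 × 120 = 480.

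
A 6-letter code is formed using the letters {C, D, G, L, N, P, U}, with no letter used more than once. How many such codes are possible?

Choose and order 6 of the 7 symbols: the first letter has 7 options, the next 6, and so on down to 2.
7 × 6 × 5 × 4 × 3 × 2 = 5040.

5040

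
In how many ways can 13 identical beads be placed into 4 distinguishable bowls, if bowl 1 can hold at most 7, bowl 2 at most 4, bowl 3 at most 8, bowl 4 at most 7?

250

Ignoring the caps, the number of non-negative solutions to x_1+…+x_4 = 13 is C(16,3) = 560.
Subtract solutions that violate a single cap (substitute x_i' = x_i − (cap_i+1)): x_1 ≥ 8 gives C(8,3) = 56; x_2 ≥ 5 gives C(11,3) = 165; x_3 ≥ 9 gives C(7,3) = 35; x_4 ≥ 8 gives C(8,3) = 56. Together 312.
Add back pairs where two caps are both exceeded: 1 + 0 + 0 + 0 + 1 + 0 = 2.
By inclusion–exclusion the count is 560 − 312 + 2 = 250.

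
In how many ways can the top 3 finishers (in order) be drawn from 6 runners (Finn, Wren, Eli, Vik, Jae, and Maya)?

This is an ordered selection of 3 from 6: P(6,3).
That gives 6 × 5 × 4 = 120.

120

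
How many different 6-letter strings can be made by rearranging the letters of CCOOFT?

Letter multiplicities in CCOOFT: C×2, F×1, O×2, T×1.
The number of distinct arrangements is 6!/(2!·2!) = 720/4 = 180.

180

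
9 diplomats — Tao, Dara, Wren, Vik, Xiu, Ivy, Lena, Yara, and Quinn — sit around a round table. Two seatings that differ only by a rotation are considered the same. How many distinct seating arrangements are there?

Fix one person's seat to break rotational symmetry; the remaining 8 people can be arranged in (8)! = 40320 ways.

40320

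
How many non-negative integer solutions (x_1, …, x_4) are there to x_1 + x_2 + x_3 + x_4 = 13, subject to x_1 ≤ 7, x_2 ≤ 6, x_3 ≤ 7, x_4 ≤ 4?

205

Ignoring the caps, the number of non-negative solutions to x_1+…+x_4 = 13 is C(16,3) = 560.
Subtract solutions that violate a single cap (substitute x_i' = x_i − (cap_i+1)): x_1 ≥ 8 gives C(8,3) = 56; x_2 ≥ 7 gives C(9,3) = 84; x_3 ≥ 8 gives C(8,3) = 56; x_4 ≥ 5 gives C(11,3) = 165. Together 361.
Add back pairs where two caps are both exceeded: 0 + 0 + 1 + 0 + 4 + 1 = 6.
By inclusion–exclusion the count is 560 − 361 + 6 = 205.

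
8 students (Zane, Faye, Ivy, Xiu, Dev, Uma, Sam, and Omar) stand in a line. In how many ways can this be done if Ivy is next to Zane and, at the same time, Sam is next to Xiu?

Treat {Ivy,Zane} as one block (2 orders) and {Sam,Xiu} as another (2 orders).
That leaves 6 units to arrange: 2 × 2 × 6! = 4 × 720 = 2880.

2880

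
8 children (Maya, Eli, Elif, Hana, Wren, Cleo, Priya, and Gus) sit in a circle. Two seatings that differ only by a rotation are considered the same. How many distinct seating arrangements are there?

5040

Seat Maya anywhere (absorbing the rotational symmetry), then permute the other 7: (7)! = 5040.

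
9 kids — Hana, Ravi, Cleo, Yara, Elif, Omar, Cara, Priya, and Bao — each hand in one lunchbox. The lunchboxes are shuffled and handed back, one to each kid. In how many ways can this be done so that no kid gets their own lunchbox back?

Let Aᵢ be the assignments in which kid i gets their own lunchbox. We want the size of the complement of A₁∪…∪A_9.
By inclusion–exclusion this is Σ_{j=0}^{9} (−1)^j C(9,j)·(9−j)!.
Computing: 362880 − 362880 + 181440 − 60480 + 15120 − 3024 + 504 − 72 + 9 − 1 = 133496.

133496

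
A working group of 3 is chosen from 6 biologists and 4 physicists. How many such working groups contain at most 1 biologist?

Split by how many biologists are chosen (0 through 1).
Sum: C(6,0)·C(4,3) + C(6,1)·C(4,2) = 4 + 36 = 40.

40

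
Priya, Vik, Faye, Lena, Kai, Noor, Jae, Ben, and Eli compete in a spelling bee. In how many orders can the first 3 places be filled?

This is an ordered selection of 3 from 9: P(9,3).
That gives 9 × 8 × 7 = 504.

504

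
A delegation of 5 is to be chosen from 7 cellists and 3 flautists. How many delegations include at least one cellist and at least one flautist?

Total 5-person selections from all 10: C(10,5) = 252.
Subtract selections that omit an entire group: no cellists → C(3,5) = 0; no flautists → C(7,5) = 21.
Both groups omitted at once is impossible, so 252 − 21 = 231.

231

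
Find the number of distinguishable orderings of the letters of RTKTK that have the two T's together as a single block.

12

Treat the 2 copies of T as a single block. The multiset to arrange is then {TT, K, K, R}, 4 items in all.
That gives (4)!/(2!) = 12 arrangements.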